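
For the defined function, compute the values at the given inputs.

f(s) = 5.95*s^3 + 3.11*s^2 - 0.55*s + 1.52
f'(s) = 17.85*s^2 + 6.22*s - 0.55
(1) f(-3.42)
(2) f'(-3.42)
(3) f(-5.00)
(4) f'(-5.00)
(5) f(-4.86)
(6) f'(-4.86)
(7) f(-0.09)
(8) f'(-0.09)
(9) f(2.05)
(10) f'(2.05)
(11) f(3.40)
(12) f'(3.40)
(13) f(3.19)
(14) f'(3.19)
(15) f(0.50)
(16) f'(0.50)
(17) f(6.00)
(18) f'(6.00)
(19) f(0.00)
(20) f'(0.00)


(1) = -198.23
(2) = 186.96
(3) = -661.73
(4) = 414.60
(5) = -605.36
(6) = 390.83
(7) = 1.59
(8) = -0.97
(9) = 64.72
(10) = 87.22
(11) = 269.46
(12) = 226.94
(13) = 224.56
(14) = 200.94
(15) = 2.77
(16) = 7.02
(17) = 1395.38
(18) = 679.37
(19) = 1.52
(20) = -0.55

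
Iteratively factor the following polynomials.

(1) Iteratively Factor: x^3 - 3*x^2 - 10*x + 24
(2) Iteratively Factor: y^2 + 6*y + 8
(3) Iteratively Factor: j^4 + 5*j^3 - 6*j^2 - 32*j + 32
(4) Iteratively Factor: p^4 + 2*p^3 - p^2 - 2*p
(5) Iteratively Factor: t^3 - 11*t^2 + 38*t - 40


(1) = (x + 3)*(x^2 - 6*x + 8) = (x - 4)*(x + 3)*(x - 2)
(2) = (y + 2)*(y + 4)
(3) = (j + 4)*(j^3 + j^2 - 10*j + 8) = (j - 1)*(j + 4)*(j^2 + 2*j - 8) = (j - 2)*(j - 1)*(j + 4)*(j + 4)
(4) = (p - 1)*(p^3 + 3*p^2 + 2*p) = (p - 1)*(p + 1)*(p^2 + 2*p) = p*(p - 1)*(p + 1)*(p + 2)
(5) = (t - 2)*(t^2 - 9*t + 20) = (t - 4)*(t - 2)*(t - 5)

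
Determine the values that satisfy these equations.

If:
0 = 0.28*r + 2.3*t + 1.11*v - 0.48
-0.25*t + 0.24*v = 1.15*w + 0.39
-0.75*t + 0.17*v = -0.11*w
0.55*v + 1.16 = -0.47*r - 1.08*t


Then:
r = -4.18
t = 0.21
v = 1.05
w = -0.17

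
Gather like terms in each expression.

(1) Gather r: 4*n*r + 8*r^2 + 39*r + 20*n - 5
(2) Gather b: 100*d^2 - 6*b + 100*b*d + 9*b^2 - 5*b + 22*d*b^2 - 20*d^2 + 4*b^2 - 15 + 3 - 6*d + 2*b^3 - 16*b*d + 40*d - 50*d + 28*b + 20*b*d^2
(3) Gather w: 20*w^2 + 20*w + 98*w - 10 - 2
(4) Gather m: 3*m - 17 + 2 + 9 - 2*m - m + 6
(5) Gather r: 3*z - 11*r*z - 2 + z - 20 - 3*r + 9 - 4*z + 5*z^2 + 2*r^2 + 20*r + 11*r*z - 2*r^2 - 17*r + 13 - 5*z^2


(1) = 20*n + 8*r^2 + r*(4*n + 39) - 5
(2) = 2*b^3 + b^2*(22*d + 13) + b*(20*d^2 + 84*d + 17) + 80*d^2 - 16*d - 12
(3) = 20*w^2 + 118*w - 12
(4) = 0
(5) = 0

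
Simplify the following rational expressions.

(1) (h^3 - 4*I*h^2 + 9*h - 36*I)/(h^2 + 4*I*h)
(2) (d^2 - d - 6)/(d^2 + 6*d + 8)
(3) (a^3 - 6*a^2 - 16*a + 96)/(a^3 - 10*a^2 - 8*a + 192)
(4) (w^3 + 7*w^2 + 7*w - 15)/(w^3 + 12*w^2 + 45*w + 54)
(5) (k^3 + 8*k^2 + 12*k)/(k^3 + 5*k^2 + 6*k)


(1) = (h^3 - 4*I*h^2 + 9*h - 36*I)/(h^2 + 4*I*h)
(2) = (d - 3)/(d + 4)
(3) = (a - 4)/(a - 8)
(4) = (w^2 + 4*w - 5)/(w^2 + 9*w + 18)
(5) = (k + 6)/(k + 3)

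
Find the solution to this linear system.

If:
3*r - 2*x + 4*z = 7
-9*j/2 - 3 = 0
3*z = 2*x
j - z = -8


Then:
j = -2/3
r = -1/9
x = 11
z = 22/3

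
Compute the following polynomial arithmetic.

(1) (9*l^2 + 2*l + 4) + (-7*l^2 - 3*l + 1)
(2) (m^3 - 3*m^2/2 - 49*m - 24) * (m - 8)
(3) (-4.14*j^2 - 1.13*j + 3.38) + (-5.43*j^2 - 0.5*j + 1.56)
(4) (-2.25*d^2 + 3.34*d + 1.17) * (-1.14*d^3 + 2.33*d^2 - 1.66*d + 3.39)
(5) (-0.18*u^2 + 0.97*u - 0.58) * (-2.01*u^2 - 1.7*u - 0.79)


(1) = 2*l^2 - l + 5
(2) = m^4 - 19*m^3/2 - 37*m^2 + 368*m + 192
(3) = -9.57*j^2 - 1.63*j + 4.94
(4) = 2.565*d^5 - 9.0501*d^4 + 10.1834*d^3 - 10.4458*d^2 + 9.3804*d + 3.9663
(5) = 0.3618*u^4 - 1.6437*u^3 - 0.341*u^2 + 0.2197*u + 0.4582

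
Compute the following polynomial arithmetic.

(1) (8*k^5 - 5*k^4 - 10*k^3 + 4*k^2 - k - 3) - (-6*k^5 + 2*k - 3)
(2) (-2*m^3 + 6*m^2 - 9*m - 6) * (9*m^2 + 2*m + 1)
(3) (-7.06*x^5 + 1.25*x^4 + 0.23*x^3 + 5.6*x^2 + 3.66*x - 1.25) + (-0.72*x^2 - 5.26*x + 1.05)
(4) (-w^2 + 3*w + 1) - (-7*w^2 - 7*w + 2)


(1) = 14*k^5 - 5*k^4 - 10*k^3 + 4*k^2 - 3*k
(2) = -18*m^5 + 50*m^4 - 71*m^3 - 66*m^2 - 21*m - 6
(3) = -7.06*x^5 + 1.25*x^4 + 0.23*x^3 + 4.88*x^2 - 1.6*x - 0.2
(4) = 6*w^2 + 10*w - 1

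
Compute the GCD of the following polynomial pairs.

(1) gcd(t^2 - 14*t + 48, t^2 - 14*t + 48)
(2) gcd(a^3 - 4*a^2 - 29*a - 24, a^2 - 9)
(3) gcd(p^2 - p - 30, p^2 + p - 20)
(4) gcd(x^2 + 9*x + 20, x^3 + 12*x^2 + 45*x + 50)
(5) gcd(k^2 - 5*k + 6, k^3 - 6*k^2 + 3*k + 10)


(1) = gcd((t - 8)*(t - 6), (t - 8)*(t - 6)) = t^2 - 14*t + 48
(2) = gcd((a - 8)*(a + 1)*(a + 3), (a - 3)*(a + 3)) = a + 3
(3) = p + 5
(4) = x + 5
(5) = gcd((k - 3)*(k - 2), (k - 5)*(k - 2)*(k + 1)) = k - 2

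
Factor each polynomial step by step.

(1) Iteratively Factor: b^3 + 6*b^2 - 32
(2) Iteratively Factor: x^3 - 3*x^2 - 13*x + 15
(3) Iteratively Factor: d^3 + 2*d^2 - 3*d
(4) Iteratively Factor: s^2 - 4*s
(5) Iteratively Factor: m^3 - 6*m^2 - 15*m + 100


(1) = (b - 2)*(b^2 + 8*b + 16) = (b - 2)*(b + 4)*(b + 4)
(2) = (x - 5)*(x^2 + 2*x - 3) = (x - 5)*(x + 3)*(x - 1)
(3) = (d)*(d^2 + 2*d - 3) = d*(d - 1)*(d + 3)
(4) = (s - 4)*(s)
(5) = (m - 5)*(m^2 - m - 20) = (m - 5)*(m + 4)*(m - 5)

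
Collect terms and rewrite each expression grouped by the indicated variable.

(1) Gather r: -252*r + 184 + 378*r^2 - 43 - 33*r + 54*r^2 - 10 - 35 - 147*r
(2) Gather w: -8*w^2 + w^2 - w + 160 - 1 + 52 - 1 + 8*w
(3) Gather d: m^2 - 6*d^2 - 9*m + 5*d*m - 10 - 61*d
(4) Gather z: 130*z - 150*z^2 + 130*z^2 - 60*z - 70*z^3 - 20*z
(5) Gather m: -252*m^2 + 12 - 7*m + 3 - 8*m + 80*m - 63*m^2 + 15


(1) = 432*r^2 - 432*r + 96
(2) = -7*w^2 + 7*w + 210
(3) = -6*d^2 + d*(5*m - 61) + m^2 - 9*m - 10
(4) = -70*z^3 - 20*z^2 + 50*z
(5) = -315*m^2 + 65*m + 30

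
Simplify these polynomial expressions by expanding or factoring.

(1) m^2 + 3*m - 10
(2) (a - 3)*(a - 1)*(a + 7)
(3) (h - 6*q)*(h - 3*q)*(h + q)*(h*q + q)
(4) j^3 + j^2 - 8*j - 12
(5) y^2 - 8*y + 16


(1) = (m - 2)*(m + 5)
(2) = a^3 + 3*a^2 - 25*a + 21
(3) = h^4*q - 8*h^3*q^2 + h^3*q + 9*h^2*q^3 - 8*h^2*q^2 + 18*h*q^4 + 9*h*q^3 + 18*q^4
(4) = (j - 3)*(j + 2)^2
(5) = (y - 4)^2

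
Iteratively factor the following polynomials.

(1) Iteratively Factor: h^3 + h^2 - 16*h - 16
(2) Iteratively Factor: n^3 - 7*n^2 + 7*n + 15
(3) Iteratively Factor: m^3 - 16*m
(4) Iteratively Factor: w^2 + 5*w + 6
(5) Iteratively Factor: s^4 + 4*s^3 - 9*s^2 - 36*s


(1) = (h + 1)*(h^2 - 16) = (h - 4)*(h + 1)*(h + 4)
(2) = (n - 3)*(n^2 - 4*n - 5) = (n - 5)*(n - 3)*(n + 1)
(3) = (m + 4)*(m^2 - 4*m) = (m - 4)*(m + 4)*(m)
(4) = (w + 3)*(w + 2)
(5) = (s)*(s^3 + 4*s^2 - 9*s - 36) = s*(s + 4)*(s^2 - 9) = s*(s + 3)*(s + 4)*(s - 3)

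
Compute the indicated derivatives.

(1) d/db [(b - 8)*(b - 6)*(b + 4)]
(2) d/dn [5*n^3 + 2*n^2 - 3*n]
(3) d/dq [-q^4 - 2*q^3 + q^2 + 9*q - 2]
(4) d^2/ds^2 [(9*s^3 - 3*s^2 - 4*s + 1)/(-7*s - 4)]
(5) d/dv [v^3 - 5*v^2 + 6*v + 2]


(1) = 3*b^2 - 20*b - 8
(2) = 15*n^2 + 4*n - 3
(3) = -4*q^3 - 6*q^2 + 2*q + 9
(4) = 2*(-441*s^3 - 756*s^2 - 432*s - 113)/(343*s^3 + 588*s^2 + 336*s + 64)
(5) = 3*v^2 - 10*v + 6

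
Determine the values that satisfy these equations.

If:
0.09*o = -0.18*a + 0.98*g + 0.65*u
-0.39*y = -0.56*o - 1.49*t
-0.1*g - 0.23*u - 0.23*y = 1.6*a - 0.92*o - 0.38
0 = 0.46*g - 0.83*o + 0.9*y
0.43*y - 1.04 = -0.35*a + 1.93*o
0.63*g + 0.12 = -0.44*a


Then:
a = -0.08
g = -0.14
o = -0.68
t = 0.11
u = 0.09
y = -0.55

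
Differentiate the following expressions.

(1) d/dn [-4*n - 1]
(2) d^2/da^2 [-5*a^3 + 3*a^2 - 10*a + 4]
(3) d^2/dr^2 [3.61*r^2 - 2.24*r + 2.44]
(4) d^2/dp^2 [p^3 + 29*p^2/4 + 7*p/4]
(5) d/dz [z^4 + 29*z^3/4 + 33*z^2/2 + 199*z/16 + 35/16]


(1) = -4
(2) = 6 - 30*a
(3) = 7.22000000000000
(4) = 6*p + 29/2
(5) = 4*z^3 + 87*z^2/4 + 33*z + 199/16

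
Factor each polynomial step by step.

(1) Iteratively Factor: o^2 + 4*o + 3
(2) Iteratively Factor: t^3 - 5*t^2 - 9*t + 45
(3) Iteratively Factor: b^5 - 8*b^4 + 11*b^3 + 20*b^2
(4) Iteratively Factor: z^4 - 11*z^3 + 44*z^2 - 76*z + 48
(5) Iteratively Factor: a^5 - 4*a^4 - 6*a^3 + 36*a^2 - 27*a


(1) = (o + 3)*(o + 1)
(2) = (t - 3)*(t^2 - 2*t - 15) = (t - 5)*(t - 3)*(t + 3)
(3) = (b)*(b^4 - 8*b^3 + 11*b^2 + 20*b) = b*(b - 4)*(b^3 - 4*b^2 - 5*b) = b*(b - 5)*(b - 4)*(b^2 + b) = b*(b - 5)*(b - 4)*(b + 1)*(b)
(4) = (z - 2)*(z^3 - 9*z^2 + 26*z - 24) = (z - 2)^2*(z^2 - 7*z + 12) = (z - 3)*(z - 2)^2*(z - 4)
(5) = (a - 1)*(a^4 - 3*a^3 - 9*a^2 + 27*a) = a*(a - 1)*(a^3 - 3*a^2 - 9*a + 27) = a*(a - 1)*(a + 3)*(a^2 - 6*a + 9) = a*(a - 3)*(a - 1)*(a + 3)*(a - 3)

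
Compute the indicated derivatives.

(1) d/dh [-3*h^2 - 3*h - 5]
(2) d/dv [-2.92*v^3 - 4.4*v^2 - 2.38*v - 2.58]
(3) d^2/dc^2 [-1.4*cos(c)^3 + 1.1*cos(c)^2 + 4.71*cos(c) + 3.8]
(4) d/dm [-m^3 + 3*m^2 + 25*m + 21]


(1) = -6*h - 3
(2) = -8.76*v^2 - 8.8*v - 2.38
(3) = -3.66*cos(c) - 2.2*cos(2*c) + 3.15*cos(3*c)
(4) = -3*m^2 + 6*m + 25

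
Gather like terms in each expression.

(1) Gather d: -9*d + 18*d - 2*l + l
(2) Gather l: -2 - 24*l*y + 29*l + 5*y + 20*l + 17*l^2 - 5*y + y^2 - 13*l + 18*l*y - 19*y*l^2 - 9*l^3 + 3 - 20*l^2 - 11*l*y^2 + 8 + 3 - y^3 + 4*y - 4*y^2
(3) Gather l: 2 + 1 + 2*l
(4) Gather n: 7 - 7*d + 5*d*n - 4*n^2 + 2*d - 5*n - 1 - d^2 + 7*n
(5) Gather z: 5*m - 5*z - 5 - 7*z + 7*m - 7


(1) = 9*d - l
(2) = -9*l^3 + l^2*(-19*y - 3) + l*(-11*y^2 - 6*y + 36) - y^3 - 3*y^2 + 4*y + 12
(3) = 2*l + 3
(4) = -d^2 - 5*d - 4*n^2 + n*(5*d + 2) + 6
(5) = 12*m - 12*z - 12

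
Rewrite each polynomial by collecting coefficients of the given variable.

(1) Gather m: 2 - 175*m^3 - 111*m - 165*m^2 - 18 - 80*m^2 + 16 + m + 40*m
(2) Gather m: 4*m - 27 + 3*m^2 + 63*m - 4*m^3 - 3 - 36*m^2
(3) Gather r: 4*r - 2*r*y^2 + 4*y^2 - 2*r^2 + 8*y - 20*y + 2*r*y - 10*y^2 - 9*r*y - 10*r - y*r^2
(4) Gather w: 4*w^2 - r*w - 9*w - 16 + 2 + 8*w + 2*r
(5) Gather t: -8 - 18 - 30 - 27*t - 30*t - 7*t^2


(1) = -175*m^3 - 245*m^2 - 70*m
(2) = -4*m^3 - 33*m^2 + 67*m - 30
(3) = r^2*(-y - 2) + r*(-2*y^2 - 7*y - 6) - 6*y^2 - 12*y
(4) = 2*r + 4*w^2 + w*(-r - 1) - 14
(5) = -7*t^2 - 57*t - 56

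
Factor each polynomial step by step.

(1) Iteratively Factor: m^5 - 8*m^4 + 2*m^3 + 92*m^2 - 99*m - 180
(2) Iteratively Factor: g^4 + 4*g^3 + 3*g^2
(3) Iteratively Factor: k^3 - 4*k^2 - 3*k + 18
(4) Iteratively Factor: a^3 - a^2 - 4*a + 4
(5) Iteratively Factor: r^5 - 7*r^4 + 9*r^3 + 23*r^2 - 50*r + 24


(1) = (m + 3)*(m^4 - 11*m^3 + 35*m^2 - 13*m - 60) = (m + 1)*(m + 3)*(m^3 - 12*m^2 + 47*m - 60) = (m - 4)*(m + 1)*(m + 3)*(m^2 - 8*m + 15) = (m - 5)*(m - 4)*(m + 1)*(m + 3)*(m - 3)
(2) = (g + 1)*(g^3 + 3*g^2) = g*(g + 1)*(g^2 + 3*g) = g^2*(g + 1)*(g + 3)
(3) = (k + 2)*(k^2 - 6*k + 9) = (k - 3)*(k + 2)*(k - 3)
(4) = (a - 2)*(a^2 + a - 2) = (a - 2)*(a - 1)*(a + 2)
(5) = (r + 2)*(r^4 - 9*r^3 + 27*r^2 - 31*r + 12) = (r - 3)*(r + 2)*(r^3 - 6*r^2 + 9*r - 4) = (r - 4)*(r - 3)*(r + 2)*(r^2 - 2*r + 1) = (r - 4)*(r - 3)*(r - 1)*(r + 2)*(r - 1)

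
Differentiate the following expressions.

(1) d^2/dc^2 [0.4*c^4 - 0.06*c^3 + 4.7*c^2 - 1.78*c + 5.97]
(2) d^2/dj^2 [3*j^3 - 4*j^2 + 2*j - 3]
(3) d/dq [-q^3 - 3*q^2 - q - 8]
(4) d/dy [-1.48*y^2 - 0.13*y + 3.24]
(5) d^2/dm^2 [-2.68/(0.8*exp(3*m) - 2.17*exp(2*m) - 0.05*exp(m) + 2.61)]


(1) = 4.8*c^2 - 0.36*c + 9.4
(2) = 18*j - 8
(3) = -3*q^2 - 6*q - 1
(4) = -2.96*y - 0.13
(5) = (-2.68*(-4.8*exp(2*m) + 8.68*exp(m) + 0.1)*(-2.4*exp(2*m) + 4.34*exp(m) + 0.05)*exp(m) + (19.296*exp(2*m) - 23.2624*exp(m) - 0.134)*(0.8*exp(3*m) - 2.17*exp(2*m) - 0.05*exp(m) + 2.61))*exp(m)/(0.8*exp(3*m) - 2.17*exp(2*m) - 0.05*exp(m) + 2.61)^3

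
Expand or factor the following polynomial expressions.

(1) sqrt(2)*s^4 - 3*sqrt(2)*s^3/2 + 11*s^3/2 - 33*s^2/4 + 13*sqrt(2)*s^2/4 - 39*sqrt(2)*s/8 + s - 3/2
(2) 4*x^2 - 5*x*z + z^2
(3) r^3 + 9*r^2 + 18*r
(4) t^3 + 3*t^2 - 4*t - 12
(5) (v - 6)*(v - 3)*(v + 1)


(1) = (s - 3/2)*(s + sqrt(2)/2)*(s + 2*sqrt(2))*(sqrt(2)*s + 1/2)
(2) = (-4*x + z)*(-x + z)
(3) = r*(r + 3)*(r + 6)
(4) = (t - 2)*(t + 2)*(t + 3)
(5) = v^3 - 8*v^2 + 9*v + 18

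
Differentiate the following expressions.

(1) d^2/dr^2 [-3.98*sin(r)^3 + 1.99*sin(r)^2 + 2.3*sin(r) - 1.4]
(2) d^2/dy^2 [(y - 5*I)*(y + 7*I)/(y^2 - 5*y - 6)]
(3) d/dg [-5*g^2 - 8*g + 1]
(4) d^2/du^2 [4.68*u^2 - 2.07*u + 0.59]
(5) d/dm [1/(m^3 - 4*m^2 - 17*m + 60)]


(1) = 0.685*sin(r) - 8.955*sin(3*r) + 3.98*cos(2*r)
(2) = (y^3*(10 + 4*I) + 246*y^2 + y*(-1050 + 72*I) + 2242 - 120*I)/(y^6 - 15*y^5 + 57*y^4 + 55*y^3 - 342*y^2 - 540*y - 216)
(3) = -10*g - 8
(4) = 9.36000000000000
(5) = (-3*m^2 + 8*m + 17)/(m^3 - 4*m^2 - 17*m + 60)^2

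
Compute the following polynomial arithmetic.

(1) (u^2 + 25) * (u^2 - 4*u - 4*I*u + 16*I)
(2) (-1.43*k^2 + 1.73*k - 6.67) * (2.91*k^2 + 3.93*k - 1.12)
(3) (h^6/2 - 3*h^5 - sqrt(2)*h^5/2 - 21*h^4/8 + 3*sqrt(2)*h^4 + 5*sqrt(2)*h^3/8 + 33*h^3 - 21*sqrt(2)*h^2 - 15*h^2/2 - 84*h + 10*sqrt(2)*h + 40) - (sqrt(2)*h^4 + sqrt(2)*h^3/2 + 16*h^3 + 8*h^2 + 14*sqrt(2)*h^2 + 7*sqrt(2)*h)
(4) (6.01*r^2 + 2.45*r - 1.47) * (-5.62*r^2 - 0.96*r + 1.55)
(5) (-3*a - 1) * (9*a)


(1) = u^4 - 4*u^3 - 4*I*u^3 + 25*u^2 + 16*I*u^2 - 100*u - 100*I*u + 400*I
(2) = -4.1613*k^4 - 0.5856*k^3 - 11.0092*k^2 - 28.1507*k + 7.4704
(3) = h^6/2 - 3*h^5 - sqrt(2)*h^5/2 - 21*h^4/8 + 2*sqrt(2)*h^4 + sqrt(2)*h^3/8 + 17*h^3 - 35*sqrt(2)*h^2 - 31*h^2/2 - 84*h + 3*sqrt(2)*h + 40
(4) = -33.7762*r^4 - 19.5386*r^3 + 15.2249*r^2 + 5.2087*r - 2.2785
(5) = -27*a^2 - 9*a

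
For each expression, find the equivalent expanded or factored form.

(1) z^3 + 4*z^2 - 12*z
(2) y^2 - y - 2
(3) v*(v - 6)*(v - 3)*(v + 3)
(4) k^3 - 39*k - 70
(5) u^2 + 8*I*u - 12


(1) = z*(z - 2)*(z + 6)
(2) = (y - 2)*(y + 1)
(3) = v^4 - 6*v^3 - 9*v^2 + 54*v
(4) = (k - 7)*(k + 2)*(k + 5)
(5) = (u + 2*I)*(u + 6*I)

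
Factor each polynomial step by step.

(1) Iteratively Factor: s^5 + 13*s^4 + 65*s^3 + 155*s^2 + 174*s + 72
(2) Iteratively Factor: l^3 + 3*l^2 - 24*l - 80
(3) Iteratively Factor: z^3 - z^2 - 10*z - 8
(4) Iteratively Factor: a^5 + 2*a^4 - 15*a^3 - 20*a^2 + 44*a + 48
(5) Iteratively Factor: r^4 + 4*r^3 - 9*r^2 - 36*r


(1) = (s + 1)*(s^4 + 12*s^3 + 53*s^2 + 102*s + 72) = (s + 1)*(s + 3)*(s^3 + 9*s^2 + 26*s + 24) = (s + 1)*(s + 2)*(s + 3)*(s^2 + 7*s + 12) = (s + 1)*(s + 2)*(s + 3)*(s + 4)*(s + 3)
(2) = (l - 5)*(l^2 + 8*l + 16) = (l - 5)*(l + 4)*(l + 4)
(3) = (z + 2)*(z^2 - 3*z - 4) = (z + 1)*(z + 2)*(z - 4)
(4) = (a - 3)*(a^4 + 5*a^3 - 20*a - 16) = (a - 3)*(a + 2)*(a^3 + 3*a^2 - 6*a - 8) = (a - 3)*(a + 2)*(a + 4)*(a^2 - a - 2) = (a - 3)*(a + 1)*(a + 2)*(a + 4)*(a - 2)
(5) = (r + 4)*(r^3 - 9*r) = r*(r + 4)*(r^2 - 9) = r*(r - 3)*(r + 4)*(r + 3)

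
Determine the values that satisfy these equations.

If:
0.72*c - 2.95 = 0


Then:
c = 4.10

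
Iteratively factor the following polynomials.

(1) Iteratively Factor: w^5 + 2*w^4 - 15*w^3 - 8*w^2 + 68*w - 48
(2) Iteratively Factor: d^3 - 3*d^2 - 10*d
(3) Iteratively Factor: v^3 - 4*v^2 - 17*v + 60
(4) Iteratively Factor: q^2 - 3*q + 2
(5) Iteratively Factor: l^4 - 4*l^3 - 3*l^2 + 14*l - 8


(1) = (w - 2)*(w^4 + 4*w^3 - 7*w^2 - 22*w + 24) = (w - 2)*(w - 1)*(w^3 + 5*w^2 - 2*w - 24) = (w - 2)*(w - 1)*(w + 4)*(w^2 + w - 6) = (w - 2)*(w - 1)*(w + 3)*(w + 4)*(w - 2)
(2) = (d)*(d^2 - 3*d - 10) = d*(d + 2)*(d - 5)
(3) = (v - 3)*(v^2 - v - 20) = (v - 5)*(v - 3)*(v + 4)
(4) = (q - 2)*(q - 1)
(5) = (l - 4)*(l^3 - 3*l + 2) = (l - 4)*(l + 2)*(l^2 - 2*l + 1) = (l - 4)*(l - 1)*(l + 2)*(l - 1)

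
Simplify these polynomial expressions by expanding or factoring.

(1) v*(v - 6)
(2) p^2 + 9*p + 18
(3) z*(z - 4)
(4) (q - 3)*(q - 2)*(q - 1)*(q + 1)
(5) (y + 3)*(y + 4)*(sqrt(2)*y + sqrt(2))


(1) = v^2 - 6*v
(2) = (p + 3)*(p + 6)
(3) = z^2 - 4*z
(4) = q^4 - 5*q^3 + 5*q^2 + 5*q - 6
(5) = sqrt(2)*y^3 + 8*sqrt(2)*y^2 + 19*sqrt(2)*y + 12*sqrt(2)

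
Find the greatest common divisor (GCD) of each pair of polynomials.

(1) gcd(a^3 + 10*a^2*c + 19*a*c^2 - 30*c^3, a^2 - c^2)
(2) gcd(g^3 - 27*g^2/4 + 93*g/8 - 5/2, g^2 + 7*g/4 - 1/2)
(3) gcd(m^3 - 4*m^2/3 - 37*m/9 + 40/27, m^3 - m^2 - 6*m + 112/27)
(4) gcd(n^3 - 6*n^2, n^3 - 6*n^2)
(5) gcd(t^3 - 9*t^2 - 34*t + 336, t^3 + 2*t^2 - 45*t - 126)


(1) = gcd((a - c)*(a + 5*c)*(a + 6*c), (a - c)*(a + c)) = a - c
(2) = gcd((g - 4)*(g - 5/2)*(g - 1/4), (g - 1/4)*(g + 2)) = g - 1/4
(3) = m - 8/3
(4) = gcd(n^2*(n - 6), n^2*(n - 6)) = n^3 - 6*n^2
(5) = gcd((t - 8)*(t - 7)*(t + 6), (t - 7)*(t + 3)*(t + 6)) = t^2 - t - 42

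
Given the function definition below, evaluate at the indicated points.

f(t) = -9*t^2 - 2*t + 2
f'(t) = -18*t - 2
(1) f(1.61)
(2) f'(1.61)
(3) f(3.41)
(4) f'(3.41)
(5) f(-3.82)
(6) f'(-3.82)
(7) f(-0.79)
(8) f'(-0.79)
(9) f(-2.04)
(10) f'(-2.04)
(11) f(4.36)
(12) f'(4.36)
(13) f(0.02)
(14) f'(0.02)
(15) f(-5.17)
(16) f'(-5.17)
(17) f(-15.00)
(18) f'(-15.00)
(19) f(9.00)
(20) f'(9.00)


(1) = -24.55
(2) = -30.98
(3) = -109.47
(4) = -63.38
(5) = -121.69
(6) = 66.76
(7) = -2.04
(8) = 12.22
(9) = -31.37
(10) = 34.72
(11) = -177.81
(12) = -80.48
(13) = 1.96
(14) = -2.36
(15) = -228.22
(16) = 91.06
(17) = -1993.00
(18) = 268.00
(19) = -745.00
(20) = -164.00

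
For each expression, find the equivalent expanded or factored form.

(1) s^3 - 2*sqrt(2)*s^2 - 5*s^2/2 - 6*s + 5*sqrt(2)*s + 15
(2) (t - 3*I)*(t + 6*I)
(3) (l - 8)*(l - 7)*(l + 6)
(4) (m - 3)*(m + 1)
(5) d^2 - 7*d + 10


(1) = (s - 5/2)*(s - 3*sqrt(2))*(s + sqrt(2))
(2) = t^2 + 3*I*t + 18
(3) = l^3 - 9*l^2 - 34*l + 336
(4) = m^2 - 2*m - 3
(5) = (d - 5)*(d - 2)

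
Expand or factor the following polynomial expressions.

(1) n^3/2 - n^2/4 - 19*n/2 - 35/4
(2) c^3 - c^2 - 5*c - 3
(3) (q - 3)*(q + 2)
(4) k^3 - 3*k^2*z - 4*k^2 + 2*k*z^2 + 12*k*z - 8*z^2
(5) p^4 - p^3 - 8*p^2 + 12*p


(1) = (n/2 + 1/2)*(n - 5)*(n + 7/2)
(2) = (c - 3)*(c + 1)^2
(3) = q^2 - q - 6
(4) = (k - 4)*(k - 2*z)*(k - z)
(5) = p*(p - 2)^2*(p + 3)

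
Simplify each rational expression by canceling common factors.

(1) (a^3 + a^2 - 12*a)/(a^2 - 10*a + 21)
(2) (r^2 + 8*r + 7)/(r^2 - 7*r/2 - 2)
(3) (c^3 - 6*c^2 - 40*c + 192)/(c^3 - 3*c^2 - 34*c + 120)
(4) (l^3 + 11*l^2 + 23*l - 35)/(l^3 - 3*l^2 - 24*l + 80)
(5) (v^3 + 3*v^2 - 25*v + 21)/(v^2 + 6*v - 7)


(1) = (a^2 + 4*a)/(a - 7)
(2) = (2*r^2 + 16*r + 14)/(2*r^2 - 7*r - 4)
(3) = (c - 8)/(c - 5)
(4) = (l^2 + 6*l - 7)/(l^2 - 8*l + 16)
(5) = v - 3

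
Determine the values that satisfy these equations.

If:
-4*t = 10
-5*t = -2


Then:
No Solution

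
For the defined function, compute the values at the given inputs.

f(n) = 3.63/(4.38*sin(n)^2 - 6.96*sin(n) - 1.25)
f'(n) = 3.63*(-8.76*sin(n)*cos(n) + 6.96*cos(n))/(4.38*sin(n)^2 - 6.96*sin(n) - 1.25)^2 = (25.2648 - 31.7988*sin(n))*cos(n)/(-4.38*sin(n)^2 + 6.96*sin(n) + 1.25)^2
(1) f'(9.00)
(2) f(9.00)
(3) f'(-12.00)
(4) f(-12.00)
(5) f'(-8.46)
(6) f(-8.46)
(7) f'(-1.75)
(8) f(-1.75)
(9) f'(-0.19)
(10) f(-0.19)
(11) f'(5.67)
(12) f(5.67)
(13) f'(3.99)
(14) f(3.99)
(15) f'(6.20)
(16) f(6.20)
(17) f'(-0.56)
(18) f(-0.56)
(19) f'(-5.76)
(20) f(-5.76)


(1) = -0.97
(2) = -1.08
(3) = 0.50
(4) = -0.97
(5) = -0.53
(6) = 0.49
(7) = -0.10
(8) = 0.37
(9) = 630.54
(10) = 16.45
(11) = 2.01
(12) = 0.86
(13) = -0.78
(14) = 0.56
(15) = 67.59
(16) = -5.66
(17) = 2.63
(18) = 0.99
(19) = 0.62
(20) = -1.00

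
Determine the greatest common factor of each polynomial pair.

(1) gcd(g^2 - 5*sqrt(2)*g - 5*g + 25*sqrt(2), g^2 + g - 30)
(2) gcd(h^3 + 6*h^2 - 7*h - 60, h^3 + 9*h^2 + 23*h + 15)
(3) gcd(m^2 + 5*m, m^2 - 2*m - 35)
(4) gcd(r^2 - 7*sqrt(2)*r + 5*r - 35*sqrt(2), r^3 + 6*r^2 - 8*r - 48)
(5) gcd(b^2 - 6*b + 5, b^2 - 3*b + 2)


(1) = gcd((g - 5)*(g - 5*sqrt(2)), (g - 5)*(g + 6)) = g - 5
(2) = h + 5
(3) = gcd(m*(m + 5), (m - 7)*(m + 5)) = m + 5
(4) = 1
(5) = gcd((b - 5)*(b - 1), (b - 2)*(b - 1)) = b - 1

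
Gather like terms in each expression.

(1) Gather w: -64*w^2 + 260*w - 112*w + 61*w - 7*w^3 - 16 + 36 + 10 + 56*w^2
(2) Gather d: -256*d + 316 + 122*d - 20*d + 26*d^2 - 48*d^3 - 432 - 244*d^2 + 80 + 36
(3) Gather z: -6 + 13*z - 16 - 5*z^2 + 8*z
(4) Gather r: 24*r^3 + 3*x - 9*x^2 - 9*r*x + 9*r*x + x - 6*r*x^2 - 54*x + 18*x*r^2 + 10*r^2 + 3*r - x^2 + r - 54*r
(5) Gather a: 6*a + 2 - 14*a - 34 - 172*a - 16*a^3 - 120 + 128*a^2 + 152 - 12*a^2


(1) = -7*w^3 - 8*w^2 + 209*w + 30
(2) = -48*d^3 - 218*d^2 - 154*d
(3) = -5*z^2 + 21*z - 22
(4) = 24*r^3 + r^2*(18*x + 10) + r*(-6*x^2 - 50) - 10*x^2 - 50*x
(5) = -16*a^3 + 116*a^2 - 180*a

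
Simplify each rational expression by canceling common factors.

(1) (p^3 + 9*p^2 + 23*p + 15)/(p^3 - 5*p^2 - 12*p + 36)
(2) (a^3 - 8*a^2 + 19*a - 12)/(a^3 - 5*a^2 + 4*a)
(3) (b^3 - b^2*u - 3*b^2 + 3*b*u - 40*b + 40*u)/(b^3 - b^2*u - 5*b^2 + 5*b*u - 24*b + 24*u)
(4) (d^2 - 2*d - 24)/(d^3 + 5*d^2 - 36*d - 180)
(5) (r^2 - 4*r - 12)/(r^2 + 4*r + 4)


(1) = (p^2 + 6*p + 5)/(p^2 - 8*p + 12)
(2) = (a - 3)/a
(3) = (b + 5)/(b + 3)
(4) = (d + 4)/(d^2 + 11*d + 30)
(5) = (r - 6)/(r + 2)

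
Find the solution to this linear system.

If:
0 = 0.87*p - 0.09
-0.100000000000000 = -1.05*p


Then:
No Solution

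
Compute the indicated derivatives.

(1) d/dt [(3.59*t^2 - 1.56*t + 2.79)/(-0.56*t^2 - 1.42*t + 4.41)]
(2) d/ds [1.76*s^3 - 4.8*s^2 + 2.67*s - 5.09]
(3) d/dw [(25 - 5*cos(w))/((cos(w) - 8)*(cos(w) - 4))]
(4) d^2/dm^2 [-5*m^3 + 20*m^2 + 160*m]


(1) = (-5.9714*t^2 + 34.7886*t - 2.9178)/(0.3136*t^4 + 1.5904*t^3 - 2.9228*t^2 - 12.5244*t + 19.4481)
(2) = 5.28*s^2 - 9.6*s + 2.67
(3) = 5*(sin(w)^2 + 10*cos(w) - 29)*sin(w)/((cos(w) - 8)^2*(cos(w) - 4)^2)
(4) = 40 - 30*m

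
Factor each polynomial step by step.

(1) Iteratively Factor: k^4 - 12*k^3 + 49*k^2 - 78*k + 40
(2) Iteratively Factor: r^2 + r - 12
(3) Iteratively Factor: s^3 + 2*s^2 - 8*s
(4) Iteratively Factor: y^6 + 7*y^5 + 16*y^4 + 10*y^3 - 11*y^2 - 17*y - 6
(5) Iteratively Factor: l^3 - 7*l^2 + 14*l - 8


(1) = (k - 2)*(k^3 - 10*k^2 + 29*k - 20) = (k - 5)*(k - 2)*(k^2 - 5*k + 4) = (k - 5)*(k - 2)*(k - 1)*(k - 4)
(2) = (r - 3)*(r + 4)
(3) = (s)*(s^2 + 2*s - 8) = s*(s + 4)*(s - 2)
(4) = (y + 1)*(y^5 + 6*y^4 + 10*y^3 - 11*y - 6) = (y + 1)^2*(y^4 + 5*y^3 + 5*y^2 - 5*y - 6) = (y - 1)*(y + 1)^2*(y^3 + 6*y^2 + 11*y + 6) = (y - 1)*(y + 1)^2*(y + 3)*(y^2 + 3*y + 2) = (y - 1)*(y + 1)^2*(y + 2)*(y + 3)*(y + 1)
(5) = (l - 2)*(l^2 - 5*l + 4) = (l - 2)*(l - 1)*(l - 4)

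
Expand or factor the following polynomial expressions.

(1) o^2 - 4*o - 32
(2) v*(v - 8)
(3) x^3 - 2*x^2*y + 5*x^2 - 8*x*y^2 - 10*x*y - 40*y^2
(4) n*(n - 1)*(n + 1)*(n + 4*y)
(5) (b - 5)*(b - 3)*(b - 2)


(1) = (o - 8)*(o + 4)
(2) = v^2 - 8*v
(3) = (x + 5)*(x - 4*y)*(x + 2*y)
(4) = n^4 + 4*n^3*y - n^2 - 4*n*y
(5) = b^3 - 10*b^2 + 31*b - 30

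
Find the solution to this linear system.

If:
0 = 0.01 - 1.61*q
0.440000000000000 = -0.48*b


Then:
b = -0.92
q = 0.01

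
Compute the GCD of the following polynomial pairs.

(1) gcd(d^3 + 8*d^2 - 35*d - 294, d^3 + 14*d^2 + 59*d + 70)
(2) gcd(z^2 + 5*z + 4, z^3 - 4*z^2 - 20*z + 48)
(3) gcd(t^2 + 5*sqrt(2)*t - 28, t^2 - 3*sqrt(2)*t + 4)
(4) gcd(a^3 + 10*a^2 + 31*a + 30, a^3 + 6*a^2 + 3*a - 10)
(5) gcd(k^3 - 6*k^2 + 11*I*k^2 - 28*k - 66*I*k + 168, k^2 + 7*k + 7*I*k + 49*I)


(1) = d + 7
(2) = gcd((z + 1)*(z + 4), (z - 6)*(z - 2)*(z + 4)) = z + 4
(3) = gcd((t - 2*sqrt(2))*(t + 7*sqrt(2)), (t - 2*sqrt(2))*(t - sqrt(2))) = t - 2*sqrt(2)
(4) = a^2 + 7*a + 10
(5) = k + 7*I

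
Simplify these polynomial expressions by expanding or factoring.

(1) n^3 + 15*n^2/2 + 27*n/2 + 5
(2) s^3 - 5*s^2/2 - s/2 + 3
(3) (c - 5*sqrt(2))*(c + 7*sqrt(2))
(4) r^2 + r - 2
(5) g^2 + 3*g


(1) = (n + 1/2)*(n + 2)*(n + 5)
(2) = (s - 2)*(s - 3/2)*(s + 1)
(3) = c^2 + 2*sqrt(2)*c - 70
(4) = (r - 1)*(r + 2)
(5) = g*(g + 3)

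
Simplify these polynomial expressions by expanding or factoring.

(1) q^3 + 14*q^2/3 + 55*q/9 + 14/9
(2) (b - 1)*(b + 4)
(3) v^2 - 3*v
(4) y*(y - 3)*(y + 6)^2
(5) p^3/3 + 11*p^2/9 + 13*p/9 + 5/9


(1) = (q + 1/3)*(q + 2)*(q + 7/3)
(2) = b^2 + 3*b - 4
(3) = v*(v - 3)
(4) = y^4 + 9*y^3 - 108*y
(5) = (p/3 + 1/3)*(p + 1)*(p + 5/3)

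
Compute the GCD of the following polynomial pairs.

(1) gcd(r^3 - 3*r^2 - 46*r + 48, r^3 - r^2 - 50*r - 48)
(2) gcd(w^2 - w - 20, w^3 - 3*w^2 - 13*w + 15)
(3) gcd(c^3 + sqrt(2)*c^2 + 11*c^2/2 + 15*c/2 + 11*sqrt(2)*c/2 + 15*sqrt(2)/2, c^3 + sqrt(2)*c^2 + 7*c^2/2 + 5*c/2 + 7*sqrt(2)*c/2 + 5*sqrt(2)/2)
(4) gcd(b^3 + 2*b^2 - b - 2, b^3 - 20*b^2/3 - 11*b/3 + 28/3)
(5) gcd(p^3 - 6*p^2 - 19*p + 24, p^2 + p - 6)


(1) = gcd((r - 8)*(r - 1)*(r + 6), (r - 8)*(r + 1)*(r + 6)) = r^2 - 2*r - 48
(2) = w - 5
(3) = c^2 + c*(sqrt(2) + 5/2) + 5*sqrt(2)/2
(4) = gcd((b - 1)*(b + 1)*(b + 2), (b - 7)*(b - 1)*(b + 4/3)) = b - 1
(5) = gcd((p - 8)*(p - 1)*(p + 3), (p - 2)*(p + 3)) = p + 3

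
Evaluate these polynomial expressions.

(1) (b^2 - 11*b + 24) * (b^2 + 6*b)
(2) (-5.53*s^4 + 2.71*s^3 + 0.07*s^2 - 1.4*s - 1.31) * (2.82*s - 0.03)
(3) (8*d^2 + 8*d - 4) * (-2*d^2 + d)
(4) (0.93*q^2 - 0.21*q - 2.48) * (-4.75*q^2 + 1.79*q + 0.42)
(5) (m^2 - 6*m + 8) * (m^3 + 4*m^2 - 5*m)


(1) = b^4 - 5*b^3 - 42*b^2 + 144*b
(2) = -15.5946*s^5 + 7.8081*s^4 + 0.1161*s^3 - 3.9501*s^2 - 3.6522*s + 0.0393
(3) = -16*d^4 - 8*d^3 + 16*d^2 - 4*d
(4) = -4.4175*q^4 + 2.6622*q^3 + 11.7947*q^2 - 4.5274*q - 1.0416
(5) = m^5 - 2*m^4 - 21*m^3 + 62*m^2 - 40*m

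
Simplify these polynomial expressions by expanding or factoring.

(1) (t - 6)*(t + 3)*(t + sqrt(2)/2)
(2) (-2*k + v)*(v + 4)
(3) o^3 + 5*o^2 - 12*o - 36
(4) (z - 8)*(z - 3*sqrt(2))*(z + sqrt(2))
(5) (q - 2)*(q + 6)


(1) = t^3 - 3*t^2 + sqrt(2)*t^2/2 - 18*t - 3*sqrt(2)*t/2 - 9*sqrt(2)
(2) = -2*k*v - 8*k + v^2 + 4*v
(3) = (o - 3)*(o + 2)*(o + 6)
(4) = z^3 - 8*z^2 - 2*sqrt(2)*z^2 - 6*z + 16*sqrt(2)*z + 48
(5) = q^2 + 4*q - 12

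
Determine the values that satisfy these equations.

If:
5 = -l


Then:
l = -5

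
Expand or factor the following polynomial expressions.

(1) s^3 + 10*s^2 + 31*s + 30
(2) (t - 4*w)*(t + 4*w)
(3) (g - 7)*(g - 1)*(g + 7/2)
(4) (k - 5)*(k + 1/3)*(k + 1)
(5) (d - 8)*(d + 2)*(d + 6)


(1) = (s + 2)*(s + 3)*(s + 5)
(2) = t^2 - 16*w^2
(3) = g^3 - 9*g^2/2 - 21*g + 49/2
(4) = k^3 - 11*k^2/3 - 19*k/3 - 5/3
(5) = d^3 - 52*d - 96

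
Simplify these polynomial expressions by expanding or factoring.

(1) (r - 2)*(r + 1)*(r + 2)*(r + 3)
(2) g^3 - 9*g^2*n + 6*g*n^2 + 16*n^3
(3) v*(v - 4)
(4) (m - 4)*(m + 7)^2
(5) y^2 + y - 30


(1) = r^4 + 4*r^3 - r^2 - 16*r - 12
(2) = (g - 8*n)*(g - 2*n)*(g + n)
(3) = v^2 - 4*v
(4) = m^3 + 10*m^2 - 7*m - 196
(5) = (y - 5)*(y + 6)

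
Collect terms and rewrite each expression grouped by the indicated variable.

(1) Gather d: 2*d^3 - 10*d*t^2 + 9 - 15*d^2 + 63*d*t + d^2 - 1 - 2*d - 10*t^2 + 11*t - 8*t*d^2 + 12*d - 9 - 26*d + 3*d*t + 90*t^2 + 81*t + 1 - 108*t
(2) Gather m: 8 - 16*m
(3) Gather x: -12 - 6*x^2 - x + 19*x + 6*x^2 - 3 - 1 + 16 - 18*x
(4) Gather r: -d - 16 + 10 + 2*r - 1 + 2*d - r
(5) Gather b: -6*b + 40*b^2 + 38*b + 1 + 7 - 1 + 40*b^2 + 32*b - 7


(1) = 2*d^3 + d^2*(-8*t - 14) + d*(-10*t^2 + 66*t - 16) + 80*t^2 - 16*t
(2) = 8 - 16*m
(3) = 0
(4) = d + r - 7
(5) = 80*b^2 + 64*b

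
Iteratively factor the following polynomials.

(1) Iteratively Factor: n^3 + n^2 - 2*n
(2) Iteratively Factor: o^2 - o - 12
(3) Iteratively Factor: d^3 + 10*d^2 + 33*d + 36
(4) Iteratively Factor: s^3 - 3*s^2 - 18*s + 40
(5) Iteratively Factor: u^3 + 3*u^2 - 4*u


(1) = (n - 1)*(n^2 + 2*n) = n*(n - 1)*(n + 2)
(2) = (o - 4)*(o + 3)
(3) = (d + 4)*(d^2 + 6*d + 9) = (d + 3)*(d + 4)*(d + 3)
(4) = (s + 4)*(s^2 - 7*s + 10) = (s - 5)*(s + 4)*(s - 2)
(5) = (u + 4)*(u^2 - u) = (u - 1)*(u + 4)*(u)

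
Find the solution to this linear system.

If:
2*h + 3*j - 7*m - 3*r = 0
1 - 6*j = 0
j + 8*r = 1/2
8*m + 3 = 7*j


Then:
h = -95/96
j = 1/6
m = -11/48
r = 1/24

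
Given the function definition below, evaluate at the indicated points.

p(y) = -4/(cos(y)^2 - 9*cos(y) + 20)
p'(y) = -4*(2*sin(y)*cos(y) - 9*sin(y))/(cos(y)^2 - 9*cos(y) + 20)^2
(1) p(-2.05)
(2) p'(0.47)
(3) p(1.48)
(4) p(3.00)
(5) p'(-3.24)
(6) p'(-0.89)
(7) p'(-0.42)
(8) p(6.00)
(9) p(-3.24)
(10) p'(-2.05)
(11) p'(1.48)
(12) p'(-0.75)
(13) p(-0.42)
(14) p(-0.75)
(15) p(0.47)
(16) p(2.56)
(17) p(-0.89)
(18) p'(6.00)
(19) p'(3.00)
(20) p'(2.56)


(1) = -0.16
(2) = 0.08
(3) = -0.21
(4) = -0.13
(5) = 0.00
(6) = -0.11
(7) = -0.07
(8) = -0.33
(9) = -0.13
(10) = -0.06
(11) = 0.10
(12) = -0.11
(13) = -0.32
(14) = -0.29
(15) = -0.31
(16) = -0.14
(17) = -0.27
(18) = -0.05
(19) = 0.01
(20) = 0.03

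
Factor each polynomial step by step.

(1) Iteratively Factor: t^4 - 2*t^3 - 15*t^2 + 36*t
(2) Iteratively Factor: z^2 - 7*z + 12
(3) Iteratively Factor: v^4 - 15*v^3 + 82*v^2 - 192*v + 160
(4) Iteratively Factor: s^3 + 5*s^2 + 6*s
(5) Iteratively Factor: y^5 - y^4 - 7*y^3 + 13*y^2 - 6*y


(1) = (t + 4)*(t^3 - 6*t^2 + 9*t) = (t - 3)*(t + 4)*(t^2 - 3*t) = t*(t - 3)*(t + 4)*(t - 3)
(2) = (z - 3)*(z - 4)
(3) = (v - 4)*(v^3 - 11*v^2 + 38*v - 40) = (v - 4)*(v - 2)*(v^2 - 9*v + 20) = (v - 5)*(v - 4)*(v - 2)*(v - 4)
(4) = (s + 2)*(s^2 + 3*s) = s*(s + 2)*(s + 3)
(5) = (y)*(y^4 - y^3 - 7*y^2 + 13*y - 6) = y*(y - 1)*(y^3 - 7*y + 6) = y*(y - 1)^2*(y^2 + y - 6) = y*(y - 1)^2*(y + 3)*(y - 2)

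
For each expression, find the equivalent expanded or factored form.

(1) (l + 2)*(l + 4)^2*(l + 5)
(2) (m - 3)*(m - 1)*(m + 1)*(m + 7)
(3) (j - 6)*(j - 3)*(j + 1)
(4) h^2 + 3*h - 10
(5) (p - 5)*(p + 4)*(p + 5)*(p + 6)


(1) = l^4 + 15*l^3 + 82*l^2 + 192*l + 160
(2) = m^4 + 4*m^3 - 22*m^2 - 4*m + 21
(3) = j^3 - 8*j^2 + 9*j + 18
(4) = (h - 2)*(h + 5)
(5) = p^4 + 10*p^3 - p^2 - 250*p - 600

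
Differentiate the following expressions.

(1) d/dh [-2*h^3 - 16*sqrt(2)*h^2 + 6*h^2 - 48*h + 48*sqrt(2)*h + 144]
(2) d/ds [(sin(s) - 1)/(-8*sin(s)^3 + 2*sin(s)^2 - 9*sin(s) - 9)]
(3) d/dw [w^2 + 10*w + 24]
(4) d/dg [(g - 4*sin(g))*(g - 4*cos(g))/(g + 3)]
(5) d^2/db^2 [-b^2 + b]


(1) = -6*h^2 - 32*sqrt(2)*h + 12*h - 48 + 48*sqrt(2)
(2) = (16*sin(s)^3 - 26*sin(s)^2 + 4*sin(s) - 18)*cos(s)/(15*sin(s) - 2*sin(3*s) + cos(2*s) + 8)^2
(3) = 2*w + 10
(4) = (-(g - 4*sin(g))*(g - 4*cos(g)) + (2*g + 6)*(-2*sqrt(2)*g*cos(g + pi/4) + g - 2*sqrt(2)*sin(g + pi/4) + 8*cos(2*g)))/(g + 3)^2
(5) = -2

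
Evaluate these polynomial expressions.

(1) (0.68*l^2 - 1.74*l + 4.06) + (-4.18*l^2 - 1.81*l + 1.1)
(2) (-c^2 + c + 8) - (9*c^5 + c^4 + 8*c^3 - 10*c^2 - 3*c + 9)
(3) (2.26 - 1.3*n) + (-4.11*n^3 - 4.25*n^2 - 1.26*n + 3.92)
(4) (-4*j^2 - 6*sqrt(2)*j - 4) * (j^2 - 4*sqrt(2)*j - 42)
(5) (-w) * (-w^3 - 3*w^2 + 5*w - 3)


(1) = -3.5*l^2 - 3.55*l + 5.16
(2) = -9*c^5 - c^4 - 8*c^3 + 9*c^2 + 4*c - 1
(3) = -4.11*n^3 - 4.25*n^2 - 2.56*n + 6.18
(4) = -4*j^4 + 10*sqrt(2)*j^3 + 212*j^2 + 268*sqrt(2)*j + 168
(5) = w^4 + 3*w^3 - 5*w^2 + 3*w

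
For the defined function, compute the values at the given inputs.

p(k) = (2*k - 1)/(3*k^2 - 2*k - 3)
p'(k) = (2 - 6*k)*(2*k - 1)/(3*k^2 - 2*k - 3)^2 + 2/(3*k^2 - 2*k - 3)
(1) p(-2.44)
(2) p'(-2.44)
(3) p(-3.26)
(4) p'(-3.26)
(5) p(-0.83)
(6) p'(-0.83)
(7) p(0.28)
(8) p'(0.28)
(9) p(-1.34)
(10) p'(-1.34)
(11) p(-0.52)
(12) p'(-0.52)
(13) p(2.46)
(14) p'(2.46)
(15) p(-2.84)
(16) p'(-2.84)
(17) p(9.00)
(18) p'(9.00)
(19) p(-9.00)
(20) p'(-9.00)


(1) = -0.30
(2) = -0.15
(3) = -0.21
(4) = -0.07
(5) = -3.66
(6) = -32.41
(7) = 0.13
(8) = -0.61
(9) = -0.73
(10) = -1.04
(11) = 1.78
(12) = -9.66
(13) = 0.38
(14) = -0.28
(15) = -0.25
(16) = -0.10
(17) = 0.08
(18) = -0.01
(19) = -0.07
(20) = -0.01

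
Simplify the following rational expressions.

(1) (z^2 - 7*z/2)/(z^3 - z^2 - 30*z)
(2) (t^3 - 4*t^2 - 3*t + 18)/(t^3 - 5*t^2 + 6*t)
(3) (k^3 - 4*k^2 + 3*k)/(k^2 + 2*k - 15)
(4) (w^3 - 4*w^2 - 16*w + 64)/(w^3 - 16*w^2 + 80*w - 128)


(1) = (2*z - 7)/(2*z^2 - 2*z - 60)
(2) = (t^2 - t - 6)/(t^2 - 2*t)
(3) = (k^2 - k)/(k + 5)
(4) = (w + 4)/(w - 8)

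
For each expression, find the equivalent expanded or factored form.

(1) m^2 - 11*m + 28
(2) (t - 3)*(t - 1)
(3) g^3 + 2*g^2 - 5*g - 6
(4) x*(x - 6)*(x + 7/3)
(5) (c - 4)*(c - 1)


(1) = (m - 7)*(m - 4)
(2) = t^2 - 4*t + 3
(3) = (g - 2)*(g + 1)*(g + 3)
(4) = x^3 - 11*x^2/3 - 14*x
(5) = c^2 - 5*c + 4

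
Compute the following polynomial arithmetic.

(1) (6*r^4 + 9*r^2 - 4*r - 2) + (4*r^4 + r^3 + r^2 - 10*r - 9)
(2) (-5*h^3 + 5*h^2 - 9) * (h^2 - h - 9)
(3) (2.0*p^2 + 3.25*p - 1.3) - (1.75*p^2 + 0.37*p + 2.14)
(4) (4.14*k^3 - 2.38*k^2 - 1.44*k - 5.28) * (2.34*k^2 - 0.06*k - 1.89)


(1) = 10*r^4 + r^3 + 10*r^2 - 14*r - 11
(2) = -5*h^5 + 10*h^4 + 40*h^3 - 54*h^2 + 9*h + 81
(3) = 0.25*p^2 + 2.88*p - 3.44
(4) = 9.6876*k^5 - 5.8176*k^4 - 11.0514*k^3 - 7.7706*k^2 + 3.0384*k + 9.9792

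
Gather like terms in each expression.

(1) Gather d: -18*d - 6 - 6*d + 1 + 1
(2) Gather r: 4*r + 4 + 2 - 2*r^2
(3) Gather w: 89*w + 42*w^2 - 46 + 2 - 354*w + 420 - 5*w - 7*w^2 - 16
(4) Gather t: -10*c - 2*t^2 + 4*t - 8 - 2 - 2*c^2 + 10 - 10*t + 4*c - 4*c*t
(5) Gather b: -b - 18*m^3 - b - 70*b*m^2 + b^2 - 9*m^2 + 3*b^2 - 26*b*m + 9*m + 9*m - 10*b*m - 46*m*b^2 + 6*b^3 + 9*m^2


(1) = -24*d - 4
(2) = -2*r^2 + 4*r + 6
(3) = 35*w^2 - 270*w + 360
(4) = -2*c^2 - 6*c - 2*t^2 + t*(-4*c - 6)
(5) = 6*b^3 + b^2*(4 - 46*m) + b*(-70*m^2 - 36*m - 2) - 18*m^3 + 18*m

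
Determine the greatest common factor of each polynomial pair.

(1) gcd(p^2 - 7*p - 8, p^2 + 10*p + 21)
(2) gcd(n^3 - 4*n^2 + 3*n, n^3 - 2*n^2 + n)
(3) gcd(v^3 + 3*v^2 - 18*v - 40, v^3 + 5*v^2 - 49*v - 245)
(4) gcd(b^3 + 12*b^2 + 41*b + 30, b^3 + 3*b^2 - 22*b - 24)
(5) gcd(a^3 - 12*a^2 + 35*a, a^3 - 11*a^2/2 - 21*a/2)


(1) = gcd((p - 8)*(p + 1), (p + 3)*(p + 7)) = 1
(2) = n^2 - n
(3) = gcd((v - 4)*(v + 2)*(v + 5), (v - 7)*(v + 5)*(v + 7)) = v + 5
(4) = gcd((b + 1)*(b + 5)*(b + 6), (b - 4)*(b + 1)*(b + 6)) = b^2 + 7*b + 6
(5) = a^2 - 7*a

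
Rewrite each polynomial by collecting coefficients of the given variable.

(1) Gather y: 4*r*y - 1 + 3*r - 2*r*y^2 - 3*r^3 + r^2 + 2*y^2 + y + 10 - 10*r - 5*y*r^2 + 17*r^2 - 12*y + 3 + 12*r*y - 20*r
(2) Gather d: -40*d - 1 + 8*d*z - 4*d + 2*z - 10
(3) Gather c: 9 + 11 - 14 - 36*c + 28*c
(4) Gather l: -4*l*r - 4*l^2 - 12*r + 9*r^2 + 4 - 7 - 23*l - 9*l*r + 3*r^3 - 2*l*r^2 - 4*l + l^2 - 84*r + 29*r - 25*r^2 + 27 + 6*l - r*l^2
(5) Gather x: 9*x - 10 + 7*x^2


(1) = -3*r^3 + 18*r^2 - 27*r + y^2*(2 - 2*r) + y*(-5*r^2 + 16*r - 11) + 12
(2) = d*(8*z - 44) + 2*z - 11
(3) = 6 - 8*c
(4) = l^2*(-r - 3) + l*(-2*r^2 - 13*r - 21) + 3*r^3 - 16*r^2 - 67*r + 24
(5) = 7*x^2 + 9*x - 10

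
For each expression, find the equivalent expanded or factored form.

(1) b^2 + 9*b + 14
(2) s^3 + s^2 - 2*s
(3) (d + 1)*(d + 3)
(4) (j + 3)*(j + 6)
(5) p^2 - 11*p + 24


(1) = (b + 2)*(b + 7)
(2) = s*(s - 1)*(s + 2)
(3) = d^2 + 4*d + 3
(4) = j^2 + 9*j + 18
(5) = (p - 8)*(p - 3)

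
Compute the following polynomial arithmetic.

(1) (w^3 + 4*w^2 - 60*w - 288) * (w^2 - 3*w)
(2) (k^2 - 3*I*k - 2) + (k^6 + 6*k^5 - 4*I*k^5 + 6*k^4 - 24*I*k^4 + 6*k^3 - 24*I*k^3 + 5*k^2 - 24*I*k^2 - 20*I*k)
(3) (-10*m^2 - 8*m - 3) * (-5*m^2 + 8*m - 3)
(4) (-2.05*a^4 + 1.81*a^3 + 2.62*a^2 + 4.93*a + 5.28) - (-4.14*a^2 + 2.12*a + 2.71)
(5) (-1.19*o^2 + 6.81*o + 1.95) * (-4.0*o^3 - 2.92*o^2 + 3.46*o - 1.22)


(1) = w^5 + w^4 - 72*w^3 - 108*w^2 + 864*w
(2) = k^6 + 6*k^5 - 4*I*k^5 + 6*k^4 - 24*I*k^4 + 6*k^3 - 24*I*k^3 + 6*k^2 - 24*I*k^2 - 23*I*k - 2
(3) = 50*m^4 - 40*m^3 - 19*m^2 + 9
(4) = -2.05*a^4 + 1.81*a^3 + 6.76*a^2 + 2.81*a + 2.57
(5) = 4.76*o^5 - 23.7652*o^4 - 31.8026*o^3 + 19.3204*o^2 - 1.5612*o - 2.379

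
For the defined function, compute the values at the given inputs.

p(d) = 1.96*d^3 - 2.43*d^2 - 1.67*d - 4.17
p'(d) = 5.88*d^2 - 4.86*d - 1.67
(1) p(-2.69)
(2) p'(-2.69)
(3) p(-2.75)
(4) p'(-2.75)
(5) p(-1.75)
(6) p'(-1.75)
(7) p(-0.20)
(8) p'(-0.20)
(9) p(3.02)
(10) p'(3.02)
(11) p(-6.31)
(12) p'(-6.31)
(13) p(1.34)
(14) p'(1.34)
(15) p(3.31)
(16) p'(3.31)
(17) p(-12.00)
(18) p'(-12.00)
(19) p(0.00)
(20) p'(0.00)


(1) = -55.41
(2) = 53.95
(3) = -58.72
(4) = 56.16
(5) = -19.19
(6) = 24.84
(7) = -3.95
(8) = -0.46
(9) = 22.61
(10) = 37.28
(11) = -582.82
(12) = 263.12
(13) = -6.06
(14) = 2.38
(15) = 34.76
(16) = 46.67
(17) = -3720.93
(18) = 903.37
(19) = -4.17
(20) = -1.67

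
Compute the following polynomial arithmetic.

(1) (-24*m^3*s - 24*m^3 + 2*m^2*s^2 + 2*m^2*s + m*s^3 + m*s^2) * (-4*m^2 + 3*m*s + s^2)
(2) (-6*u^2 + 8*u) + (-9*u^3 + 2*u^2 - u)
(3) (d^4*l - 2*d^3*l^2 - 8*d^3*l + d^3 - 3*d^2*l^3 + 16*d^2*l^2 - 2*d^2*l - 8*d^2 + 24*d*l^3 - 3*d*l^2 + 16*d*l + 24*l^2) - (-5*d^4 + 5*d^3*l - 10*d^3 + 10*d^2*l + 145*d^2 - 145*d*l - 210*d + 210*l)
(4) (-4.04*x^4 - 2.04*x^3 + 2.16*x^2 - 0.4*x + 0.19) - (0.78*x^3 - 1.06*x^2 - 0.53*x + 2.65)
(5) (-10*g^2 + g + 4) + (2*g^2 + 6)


(1) = 96*m^5*s + 96*m^5 - 80*m^4*s^2 - 80*m^4*s - 22*m^3*s^3 - 22*m^3*s^2 + 5*m^2*s^4 + 5*m^2*s^3 + m*s^5 + m*s^4
(2) = -9*u^3 - 4*u^2 + 7*u
(3) = d^4*l + 5*d^4 - 2*d^3*l^2 - 13*d^3*l + 11*d^3 - 3*d^2*l^3 + 16*d^2*l^2 - 12*d^2*l - 153*d^2 + 24*d*l^3 - 3*d*l^2 + 161*d*l + 210*d + 24*l^2 - 210*l
(4) = -4.04*x^4 - 2.82*x^3 + 3.22*x^2 + 0.13*x - 2.46
(5) = -8*g^2 + g + 10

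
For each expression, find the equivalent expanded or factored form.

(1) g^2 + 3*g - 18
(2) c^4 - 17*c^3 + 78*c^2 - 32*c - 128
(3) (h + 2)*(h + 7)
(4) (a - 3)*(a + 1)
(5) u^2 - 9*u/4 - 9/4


(1) = (g - 3)*(g + 6)
(2) = (c - 8)^2*(c - 2)*(c + 1)
(3) = h^2 + 9*h + 14
(4) = a^2 - 2*a - 3
(5) = (u - 3)*(u + 3/4)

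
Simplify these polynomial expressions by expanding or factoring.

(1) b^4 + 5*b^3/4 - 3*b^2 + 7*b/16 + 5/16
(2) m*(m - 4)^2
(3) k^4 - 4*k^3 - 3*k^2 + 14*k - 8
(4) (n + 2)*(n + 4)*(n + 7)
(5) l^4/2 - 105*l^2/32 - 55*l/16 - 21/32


(1) = (b - 1)*(b - 1/2)*(b + 1/4)*(b + 5/2)
(2) = m^3 - 8*m^2 + 16*m
(3) = (k - 4)*(k - 1)^2*(k + 2)
(4) = n^3 + 13*n^2 + 50*n + 56
(5) = (l/2 + 1/2)*(l - 3)*(l + 1/4)*(l + 7/4)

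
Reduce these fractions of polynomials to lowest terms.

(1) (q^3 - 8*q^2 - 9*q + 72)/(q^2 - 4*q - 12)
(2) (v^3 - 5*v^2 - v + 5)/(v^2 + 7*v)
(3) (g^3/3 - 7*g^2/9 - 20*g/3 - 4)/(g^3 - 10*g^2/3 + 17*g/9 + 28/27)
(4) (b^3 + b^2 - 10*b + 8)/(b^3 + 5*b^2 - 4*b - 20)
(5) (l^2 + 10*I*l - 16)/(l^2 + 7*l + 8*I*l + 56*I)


(1) = (q^3 - 8*q^2 - 9*q + 72)/(q^2 - 4*q - 12)
(2) = (v^3 - 5*v^2 - v + 5)/(v^2 + 7*v)
(3) = (9*g^3 - 21*g^2 - 180*g - 108)/(27*g^3 - 90*g^2 + 51*g + 28)
(4) = (b^2 + 3*b - 4)/(b^2 + 7*b + 10)
(5) = (l + 2*I)/(l + 7)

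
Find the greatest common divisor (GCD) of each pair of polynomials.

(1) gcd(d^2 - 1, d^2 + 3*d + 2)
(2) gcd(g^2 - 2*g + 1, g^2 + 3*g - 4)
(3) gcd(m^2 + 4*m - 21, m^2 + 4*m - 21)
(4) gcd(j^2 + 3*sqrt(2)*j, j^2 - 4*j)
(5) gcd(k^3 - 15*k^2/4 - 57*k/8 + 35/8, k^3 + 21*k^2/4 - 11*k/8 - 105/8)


(1) = d + 1
(2) = g - 1
(3) = gcd((m - 3)*(m + 7), (m - 3)*(m + 7)) = m^2 + 4*m - 21
(4) = j
(5) = k + 7/4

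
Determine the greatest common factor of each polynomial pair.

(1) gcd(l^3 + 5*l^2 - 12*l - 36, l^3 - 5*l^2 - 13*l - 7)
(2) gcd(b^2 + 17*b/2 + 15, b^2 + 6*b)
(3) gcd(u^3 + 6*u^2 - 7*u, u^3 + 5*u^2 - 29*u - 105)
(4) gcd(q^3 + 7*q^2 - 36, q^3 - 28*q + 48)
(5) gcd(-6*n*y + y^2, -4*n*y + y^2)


(1) = gcd((l - 3)*(l + 2)*(l + 6), (l - 7)*(l + 1)^2) = 1
(2) = b + 6
(3) = gcd(u*(u - 1)*(u + 7), (u - 5)*(u + 3)*(u + 7)) = u + 7
(4) = gcd((q - 2)*(q + 3)*(q + 6), (q - 4)*(q - 2)*(q + 6)) = q^2 + 4*q - 12
(5) = gcd(y*(-6*n + y), y*(-4*n + y)) = y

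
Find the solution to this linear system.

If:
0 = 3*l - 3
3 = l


Then:
No Solution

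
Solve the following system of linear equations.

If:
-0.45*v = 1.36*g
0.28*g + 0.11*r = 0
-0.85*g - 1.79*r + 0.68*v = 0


Then:
g = 0.00
r = 0.00
v = 0.00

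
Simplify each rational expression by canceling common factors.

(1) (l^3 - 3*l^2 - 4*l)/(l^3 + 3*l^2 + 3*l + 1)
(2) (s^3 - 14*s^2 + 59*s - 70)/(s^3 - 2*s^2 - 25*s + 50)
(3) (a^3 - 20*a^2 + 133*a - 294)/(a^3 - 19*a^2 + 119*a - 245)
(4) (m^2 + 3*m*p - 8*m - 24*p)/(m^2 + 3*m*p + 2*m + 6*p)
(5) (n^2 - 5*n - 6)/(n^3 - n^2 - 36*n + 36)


(1) = (l^2 - 4*l)/(l^2 + 2*l + 1)
(2) = (s - 7)/(s + 5)
(3) = (a - 6)/(a - 5)
(4) = (m - 8)/(m + 2)
(5) = (n + 1)/(n^2 + 5*n - 6)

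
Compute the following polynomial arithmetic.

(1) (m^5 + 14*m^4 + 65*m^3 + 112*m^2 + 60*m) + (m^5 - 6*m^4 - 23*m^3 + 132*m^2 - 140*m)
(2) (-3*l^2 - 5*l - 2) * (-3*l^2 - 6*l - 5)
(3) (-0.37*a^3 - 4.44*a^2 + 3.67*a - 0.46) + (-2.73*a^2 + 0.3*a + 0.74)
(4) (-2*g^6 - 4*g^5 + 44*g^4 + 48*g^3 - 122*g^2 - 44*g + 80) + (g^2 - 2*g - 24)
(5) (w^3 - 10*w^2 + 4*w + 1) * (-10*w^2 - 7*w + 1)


(1) = 2*m^5 + 8*m^4 + 42*m^3 + 244*m^2 - 80*m
(2) = 9*l^4 + 33*l^3 + 51*l^2 + 37*l + 10
(3) = -0.37*a^3 - 7.17*a^2 + 3.97*a + 0.28
(4) = -2*g^6 - 4*g^5 + 44*g^4 + 48*g^3 - 121*g^2 - 46*g + 56
(5) = -10*w^5 + 93*w^4 + 31*w^3 - 48*w^2 - 3*w + 1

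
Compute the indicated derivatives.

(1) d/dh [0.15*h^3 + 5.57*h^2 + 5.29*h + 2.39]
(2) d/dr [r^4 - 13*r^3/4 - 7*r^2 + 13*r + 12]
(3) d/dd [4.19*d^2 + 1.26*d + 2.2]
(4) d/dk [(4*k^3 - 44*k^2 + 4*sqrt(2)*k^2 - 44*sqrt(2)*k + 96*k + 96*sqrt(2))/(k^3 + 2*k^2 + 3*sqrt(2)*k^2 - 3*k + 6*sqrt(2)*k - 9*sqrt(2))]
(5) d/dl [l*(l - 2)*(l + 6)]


(1) = 0.45*h^2 + 11.14*h + 5.29
(2) = 4*r^3 - 39*r^2/4 - 14*r + 13
(3) = 8.38*d + 1.26
(4) = 4*(2*sqrt(2)*k^4 + 13*k^4 - 54*k^3 + 34*sqrt(2)*k^3 - 218*sqrt(2)*k^2 + 63*k^2 - 324*k + 102*sqrt(2)*k - 144*sqrt(2) - 90)/(k^6 + 4*k^5 + 6*sqrt(2)*k^5 + 16*k^4 + 24*sqrt(2)*k^4 - 12*sqrt(2)*k^3 + 60*k^3 - 72*sqrt(2)*k^2 - 27*k^2 - 216*k + 54*sqrt(2)*k + 162)
(5) = 3*l^2 + 8*l - 12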